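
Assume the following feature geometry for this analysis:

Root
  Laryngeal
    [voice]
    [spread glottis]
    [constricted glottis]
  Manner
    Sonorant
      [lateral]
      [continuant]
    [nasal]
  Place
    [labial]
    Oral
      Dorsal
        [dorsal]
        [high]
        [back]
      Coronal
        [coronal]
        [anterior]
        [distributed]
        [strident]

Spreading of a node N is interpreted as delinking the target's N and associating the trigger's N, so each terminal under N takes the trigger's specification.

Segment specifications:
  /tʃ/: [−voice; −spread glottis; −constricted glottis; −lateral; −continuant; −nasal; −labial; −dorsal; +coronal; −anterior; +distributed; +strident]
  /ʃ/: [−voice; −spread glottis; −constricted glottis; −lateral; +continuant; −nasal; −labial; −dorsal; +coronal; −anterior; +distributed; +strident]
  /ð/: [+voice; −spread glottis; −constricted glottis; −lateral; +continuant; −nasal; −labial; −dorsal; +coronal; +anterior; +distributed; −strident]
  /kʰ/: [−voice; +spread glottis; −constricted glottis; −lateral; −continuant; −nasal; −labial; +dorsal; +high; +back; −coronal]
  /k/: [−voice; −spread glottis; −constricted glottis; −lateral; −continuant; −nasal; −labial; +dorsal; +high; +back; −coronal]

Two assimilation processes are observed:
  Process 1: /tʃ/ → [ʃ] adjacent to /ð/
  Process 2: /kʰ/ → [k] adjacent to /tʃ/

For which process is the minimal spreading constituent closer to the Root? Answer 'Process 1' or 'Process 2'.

Process 2

Process 1 alters [continuant]; the lowest dominating node is [continuant] (depth 3 from Root).
Process 2 alters [spread glottis]; the lowest dominating node is [spread glottis] (depth 2 from Root).
[spread glottis] is closer to Root than [continuant], so Process 2 spreads the higher node.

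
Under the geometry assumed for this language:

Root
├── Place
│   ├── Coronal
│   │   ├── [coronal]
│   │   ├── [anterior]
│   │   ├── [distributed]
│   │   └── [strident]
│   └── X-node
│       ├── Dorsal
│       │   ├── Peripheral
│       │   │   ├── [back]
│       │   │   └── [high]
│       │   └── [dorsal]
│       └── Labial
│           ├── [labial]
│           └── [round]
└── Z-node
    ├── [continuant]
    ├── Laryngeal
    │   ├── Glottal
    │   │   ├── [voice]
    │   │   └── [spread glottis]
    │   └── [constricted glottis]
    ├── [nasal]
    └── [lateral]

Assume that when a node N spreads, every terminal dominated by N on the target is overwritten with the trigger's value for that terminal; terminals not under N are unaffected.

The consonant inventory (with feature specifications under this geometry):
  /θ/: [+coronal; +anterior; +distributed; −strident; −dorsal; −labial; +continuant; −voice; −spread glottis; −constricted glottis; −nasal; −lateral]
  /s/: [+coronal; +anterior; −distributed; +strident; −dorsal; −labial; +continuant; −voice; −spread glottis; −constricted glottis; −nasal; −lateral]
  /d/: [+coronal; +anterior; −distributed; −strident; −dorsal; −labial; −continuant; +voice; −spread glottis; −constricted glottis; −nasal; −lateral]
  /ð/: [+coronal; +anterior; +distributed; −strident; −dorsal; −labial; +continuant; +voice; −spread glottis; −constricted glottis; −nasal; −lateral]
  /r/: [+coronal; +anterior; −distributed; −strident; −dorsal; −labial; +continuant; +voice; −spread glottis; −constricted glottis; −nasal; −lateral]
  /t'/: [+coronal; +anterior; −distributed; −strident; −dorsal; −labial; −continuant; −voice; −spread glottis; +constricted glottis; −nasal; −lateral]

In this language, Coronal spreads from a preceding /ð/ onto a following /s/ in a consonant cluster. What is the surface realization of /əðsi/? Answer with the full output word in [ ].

[əðθi]

The Coronal node dominates the terminals [coronal], [anterior], [distributed], [strident].
The target acquires /ð/'s values for everything under Coronal — [+coronal], [+anterior], [+distributed], [−strident] — while keeping its own [dorsal], [labial], [continuant], ….
This feature bundle is that of [θ], so /əðsi/ surfaces as [əðθi].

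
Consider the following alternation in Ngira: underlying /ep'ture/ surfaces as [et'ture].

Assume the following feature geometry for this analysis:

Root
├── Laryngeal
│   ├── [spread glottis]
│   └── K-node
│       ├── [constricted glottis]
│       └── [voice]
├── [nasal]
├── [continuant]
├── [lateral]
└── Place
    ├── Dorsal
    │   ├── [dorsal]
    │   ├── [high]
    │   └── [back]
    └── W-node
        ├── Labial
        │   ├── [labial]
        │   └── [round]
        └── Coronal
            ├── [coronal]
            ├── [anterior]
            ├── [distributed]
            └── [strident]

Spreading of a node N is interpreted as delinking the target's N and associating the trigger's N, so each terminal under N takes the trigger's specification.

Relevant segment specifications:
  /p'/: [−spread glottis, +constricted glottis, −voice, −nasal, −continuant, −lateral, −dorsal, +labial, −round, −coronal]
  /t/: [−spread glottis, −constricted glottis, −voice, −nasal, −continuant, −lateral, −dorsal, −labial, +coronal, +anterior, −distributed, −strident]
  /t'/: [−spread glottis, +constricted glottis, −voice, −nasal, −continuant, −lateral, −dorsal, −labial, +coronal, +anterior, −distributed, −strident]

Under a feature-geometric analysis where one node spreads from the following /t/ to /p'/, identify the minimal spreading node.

/p'/ and [t'] differ in [labial], [round], [coronal], [anterior], [distributed], [strident]; every other specified feature is identical.
The smallest constituent containing every changed terminal is W-node — each of its daughters lacks at least one of the affected features.
If W-node spreads, every terminal under it takes /t/'s value, producing [t'] as observed.
[constricted glottis], a feature on which the two segments disagree outside W-node, is unchanged — nothing dominating it spread, and W-node is the minimal sufficient constituent.

W-node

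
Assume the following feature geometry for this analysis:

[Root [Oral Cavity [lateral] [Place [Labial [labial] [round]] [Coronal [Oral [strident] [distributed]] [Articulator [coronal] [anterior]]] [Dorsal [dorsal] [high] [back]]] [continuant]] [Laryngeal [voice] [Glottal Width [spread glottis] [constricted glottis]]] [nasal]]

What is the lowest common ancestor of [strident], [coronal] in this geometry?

Coronal

[strident] is immediately dominated by Oral.
[coronal] is immediately dominated by Articulator.
The listed terminals split across distinct daughters of Coronal, so Coronal itself is the smallest node containing them all.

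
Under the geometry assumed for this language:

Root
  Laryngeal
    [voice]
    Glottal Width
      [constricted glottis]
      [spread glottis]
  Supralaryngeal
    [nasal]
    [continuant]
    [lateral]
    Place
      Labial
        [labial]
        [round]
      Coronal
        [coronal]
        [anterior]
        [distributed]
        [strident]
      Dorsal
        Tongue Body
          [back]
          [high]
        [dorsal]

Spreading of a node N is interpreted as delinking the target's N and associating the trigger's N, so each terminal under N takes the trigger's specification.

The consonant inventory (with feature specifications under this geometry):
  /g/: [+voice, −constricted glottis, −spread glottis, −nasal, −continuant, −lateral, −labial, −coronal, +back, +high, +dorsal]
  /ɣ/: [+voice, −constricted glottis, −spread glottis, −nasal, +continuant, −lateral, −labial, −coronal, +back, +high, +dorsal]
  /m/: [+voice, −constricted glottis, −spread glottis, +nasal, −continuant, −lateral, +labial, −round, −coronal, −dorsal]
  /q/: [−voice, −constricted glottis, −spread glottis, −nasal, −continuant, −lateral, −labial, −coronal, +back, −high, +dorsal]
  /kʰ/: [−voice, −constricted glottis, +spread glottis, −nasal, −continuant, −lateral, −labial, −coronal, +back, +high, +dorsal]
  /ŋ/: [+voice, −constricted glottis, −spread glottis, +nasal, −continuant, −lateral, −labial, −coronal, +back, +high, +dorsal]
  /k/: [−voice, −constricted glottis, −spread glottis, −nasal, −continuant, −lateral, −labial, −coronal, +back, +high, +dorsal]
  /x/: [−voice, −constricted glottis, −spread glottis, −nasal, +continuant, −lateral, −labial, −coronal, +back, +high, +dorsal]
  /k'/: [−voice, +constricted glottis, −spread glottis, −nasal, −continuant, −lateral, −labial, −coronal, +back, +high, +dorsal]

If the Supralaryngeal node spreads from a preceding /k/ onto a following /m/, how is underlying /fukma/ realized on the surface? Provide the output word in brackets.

[fukga]

The Supralaryngeal node dominates the terminals [nasal], [continuant], [lateral], [labial], [round], [coronal], [anterior], [distributed], [strident], [back], [high], [dorsal].
After delinking /m/'s Supralaryngeal and linking /k/'s, the affected terminals become [−nasal], [−continuant], [−lateral], [−labial], [−coronal], [+back], [+high], [+dorsal]; [voice], [constricted glottis], [spread glottis] (outside Supralaryngeal) are retained from /m/.
This feature bundle is that of [g], so /fukma/ surfaces as [fukga].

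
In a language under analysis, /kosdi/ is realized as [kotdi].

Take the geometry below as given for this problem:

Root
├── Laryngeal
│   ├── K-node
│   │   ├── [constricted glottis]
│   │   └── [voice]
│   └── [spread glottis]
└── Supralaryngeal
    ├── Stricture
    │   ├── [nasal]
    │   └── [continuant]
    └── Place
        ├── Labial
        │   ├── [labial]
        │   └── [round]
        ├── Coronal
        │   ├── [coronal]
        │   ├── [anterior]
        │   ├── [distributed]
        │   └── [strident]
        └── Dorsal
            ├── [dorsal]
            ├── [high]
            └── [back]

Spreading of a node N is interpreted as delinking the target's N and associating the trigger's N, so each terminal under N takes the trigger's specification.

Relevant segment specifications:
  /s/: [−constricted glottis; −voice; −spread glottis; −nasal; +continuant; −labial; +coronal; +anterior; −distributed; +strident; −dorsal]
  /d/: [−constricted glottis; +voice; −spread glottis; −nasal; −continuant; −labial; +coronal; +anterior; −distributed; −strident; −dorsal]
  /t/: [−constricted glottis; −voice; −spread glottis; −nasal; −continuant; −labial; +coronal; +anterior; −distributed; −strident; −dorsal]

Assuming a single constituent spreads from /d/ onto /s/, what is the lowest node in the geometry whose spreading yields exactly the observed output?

Supralaryngeal

Comparing /s/ with its surface form [t], the features that change are [continuant], [strident].
Tracing each changed feature up the tree, the paths first meet at Supralaryngeal; any lower node misses at least one of them.
Delinking /s/'s Supralaryngeal and associating /d/'s Supralaryngeal gives precisely the feature bundle of [t].
Had Root spread, [voice] would have taken /d/'s value; it stays as in /s/, confirming the spreading constituent is exactly Supralaryngeal.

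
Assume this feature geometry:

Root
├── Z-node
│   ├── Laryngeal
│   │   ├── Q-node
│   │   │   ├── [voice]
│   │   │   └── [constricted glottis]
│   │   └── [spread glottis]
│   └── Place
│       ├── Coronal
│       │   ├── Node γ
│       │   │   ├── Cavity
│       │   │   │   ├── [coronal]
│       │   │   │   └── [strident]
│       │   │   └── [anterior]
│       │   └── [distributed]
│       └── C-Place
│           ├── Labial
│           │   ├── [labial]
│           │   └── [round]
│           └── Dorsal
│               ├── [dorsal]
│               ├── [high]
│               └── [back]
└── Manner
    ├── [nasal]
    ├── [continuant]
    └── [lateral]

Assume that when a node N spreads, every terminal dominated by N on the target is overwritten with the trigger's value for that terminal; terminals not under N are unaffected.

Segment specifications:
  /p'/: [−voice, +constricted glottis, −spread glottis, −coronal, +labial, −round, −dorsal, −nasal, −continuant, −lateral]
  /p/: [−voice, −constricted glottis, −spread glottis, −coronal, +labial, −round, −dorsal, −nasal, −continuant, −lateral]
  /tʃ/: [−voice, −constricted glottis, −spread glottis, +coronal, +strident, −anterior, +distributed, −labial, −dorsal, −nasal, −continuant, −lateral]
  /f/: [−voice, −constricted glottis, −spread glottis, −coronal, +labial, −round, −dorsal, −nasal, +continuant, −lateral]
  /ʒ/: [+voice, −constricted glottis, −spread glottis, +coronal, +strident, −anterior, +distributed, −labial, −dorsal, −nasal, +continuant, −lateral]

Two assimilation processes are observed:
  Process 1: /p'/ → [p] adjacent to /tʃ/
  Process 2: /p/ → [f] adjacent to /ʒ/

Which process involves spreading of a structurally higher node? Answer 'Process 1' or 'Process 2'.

Process 2

Process 1 alters [constricted glottis]; the lowest dominating node is [constricted glottis] (depth 4 from Root).
Process 2 alters [continuant]; the lowest dominating node is [continuant] (depth 2 from Root).
Depth 2 < depth 4; Process 2 involves the structurally higher constituent [continuant].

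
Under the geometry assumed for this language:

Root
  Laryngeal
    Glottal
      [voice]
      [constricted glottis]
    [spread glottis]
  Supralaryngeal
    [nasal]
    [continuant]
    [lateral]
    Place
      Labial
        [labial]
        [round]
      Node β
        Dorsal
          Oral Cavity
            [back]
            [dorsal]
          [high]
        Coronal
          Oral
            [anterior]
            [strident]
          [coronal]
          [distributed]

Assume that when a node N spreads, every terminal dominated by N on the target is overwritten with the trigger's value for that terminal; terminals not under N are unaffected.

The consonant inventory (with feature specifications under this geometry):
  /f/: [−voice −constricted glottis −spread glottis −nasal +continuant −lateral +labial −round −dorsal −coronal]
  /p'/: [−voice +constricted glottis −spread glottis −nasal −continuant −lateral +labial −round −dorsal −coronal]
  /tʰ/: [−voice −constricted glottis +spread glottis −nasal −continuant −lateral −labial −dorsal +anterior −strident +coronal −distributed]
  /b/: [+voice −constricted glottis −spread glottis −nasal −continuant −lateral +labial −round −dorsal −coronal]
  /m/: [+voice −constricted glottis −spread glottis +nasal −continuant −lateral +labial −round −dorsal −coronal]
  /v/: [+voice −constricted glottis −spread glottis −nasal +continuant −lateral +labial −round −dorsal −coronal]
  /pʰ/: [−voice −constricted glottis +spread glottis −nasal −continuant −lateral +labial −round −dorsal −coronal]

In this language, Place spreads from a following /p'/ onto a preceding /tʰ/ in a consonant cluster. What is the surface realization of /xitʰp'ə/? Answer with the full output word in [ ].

[xipʰp'ə]

The Place node dominates the terminals [labial], [round], [back], [dorsal], [high], [anterior], [strident], [coronal], [distributed].
The target acquires /p'/'s values for everything under Place — [+labial], [−round], [−dorsal], [−coronal] — while keeping its own [voice], [constricted glottis], [spread glottis], ….
This feature bundle is that of [pʰ], so /xitʰp'ə/ surfaces as [xipʰp'ə].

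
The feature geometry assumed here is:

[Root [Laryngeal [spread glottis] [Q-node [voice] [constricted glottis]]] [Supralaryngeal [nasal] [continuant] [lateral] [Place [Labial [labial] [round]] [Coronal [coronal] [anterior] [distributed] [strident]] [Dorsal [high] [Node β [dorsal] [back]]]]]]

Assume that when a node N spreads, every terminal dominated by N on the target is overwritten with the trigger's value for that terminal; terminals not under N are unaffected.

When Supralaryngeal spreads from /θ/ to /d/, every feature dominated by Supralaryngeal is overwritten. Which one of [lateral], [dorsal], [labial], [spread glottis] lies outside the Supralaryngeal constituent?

[spread glottis]

Under this geometry, Supralaryngeal contains [nasal], [continuant], [lateral], [labial], [round], [coronal], [anterior], [distributed], [strident], [high], [dorsal], [back].
[labial], [dorsal], [lateral] all lie under Supralaryngeal, so they are overwritten when Supralaryngeal spreads.
[spread glottis] attaches under Laryngeal, not under Supralaryngeal, so /d/ retains its own value for [spread glottis].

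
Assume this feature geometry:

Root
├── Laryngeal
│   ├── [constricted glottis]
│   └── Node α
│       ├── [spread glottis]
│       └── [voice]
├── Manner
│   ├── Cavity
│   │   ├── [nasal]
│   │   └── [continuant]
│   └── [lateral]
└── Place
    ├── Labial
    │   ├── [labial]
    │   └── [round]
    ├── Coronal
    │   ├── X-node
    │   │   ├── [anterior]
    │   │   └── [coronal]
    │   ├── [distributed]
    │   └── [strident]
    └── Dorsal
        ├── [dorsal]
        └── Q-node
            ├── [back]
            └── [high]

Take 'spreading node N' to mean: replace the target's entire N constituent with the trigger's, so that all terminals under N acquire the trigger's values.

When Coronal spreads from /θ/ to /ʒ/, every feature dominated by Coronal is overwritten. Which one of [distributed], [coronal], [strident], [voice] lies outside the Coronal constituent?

[voice]

Coronal dominates exactly [anterior], [coronal], [distributed], [strident].
[coronal], [strident], [distributed] all lie under Coronal, so they are overwritten when Coronal spreads.
But [voice] is a dependent of Node α, outside Coronal; it is therefore untouched by the spreading.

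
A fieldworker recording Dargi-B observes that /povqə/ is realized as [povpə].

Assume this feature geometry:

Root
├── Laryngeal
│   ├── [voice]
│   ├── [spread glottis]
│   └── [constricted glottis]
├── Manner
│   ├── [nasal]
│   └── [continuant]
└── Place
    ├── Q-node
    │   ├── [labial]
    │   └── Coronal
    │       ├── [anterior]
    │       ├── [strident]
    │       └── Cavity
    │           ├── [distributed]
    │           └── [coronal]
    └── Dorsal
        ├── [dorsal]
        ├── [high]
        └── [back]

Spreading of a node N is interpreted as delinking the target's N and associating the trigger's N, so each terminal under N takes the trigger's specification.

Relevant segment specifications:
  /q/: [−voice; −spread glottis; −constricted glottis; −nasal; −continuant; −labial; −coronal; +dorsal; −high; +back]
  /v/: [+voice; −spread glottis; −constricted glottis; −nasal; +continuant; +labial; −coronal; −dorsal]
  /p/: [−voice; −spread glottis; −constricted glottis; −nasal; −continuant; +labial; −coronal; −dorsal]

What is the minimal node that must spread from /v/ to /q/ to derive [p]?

Feature comparison: [labial], [dorsal], [high], [back] differ between /q/ and [p]; the remaining terminals match.
The smallest constituent containing every changed terminal is Place — each of its daughters lacks at least one of the affected features.
If Place spreads, every terminal under it takes /v/'s value, producing [p] as observed.
Since [voice], [continuant] are preserved even though /v/ disagrees there, no node above Place spread.

Place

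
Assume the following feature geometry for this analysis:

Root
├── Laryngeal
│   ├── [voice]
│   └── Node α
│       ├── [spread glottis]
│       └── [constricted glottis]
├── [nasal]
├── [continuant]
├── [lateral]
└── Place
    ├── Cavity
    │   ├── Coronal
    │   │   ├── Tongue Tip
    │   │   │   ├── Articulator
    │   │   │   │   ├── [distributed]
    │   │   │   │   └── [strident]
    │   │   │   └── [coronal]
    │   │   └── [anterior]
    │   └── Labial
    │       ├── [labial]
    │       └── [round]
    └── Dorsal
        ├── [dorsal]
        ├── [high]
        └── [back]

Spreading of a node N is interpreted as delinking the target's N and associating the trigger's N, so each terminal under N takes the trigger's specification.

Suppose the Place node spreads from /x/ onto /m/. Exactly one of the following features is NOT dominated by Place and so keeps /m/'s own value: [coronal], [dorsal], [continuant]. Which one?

[continuant]

The terminals dominated by Place are [distributed], [strident], [coronal], [anterior], [labial], [round], [dorsal], [high], [back].
Of the listed options, [coronal], [dorsal] are among these and would be overwritten by spreading Place.
But [continuant] is a dependent of Root, outside Place; it is therefore untouched by the spreading.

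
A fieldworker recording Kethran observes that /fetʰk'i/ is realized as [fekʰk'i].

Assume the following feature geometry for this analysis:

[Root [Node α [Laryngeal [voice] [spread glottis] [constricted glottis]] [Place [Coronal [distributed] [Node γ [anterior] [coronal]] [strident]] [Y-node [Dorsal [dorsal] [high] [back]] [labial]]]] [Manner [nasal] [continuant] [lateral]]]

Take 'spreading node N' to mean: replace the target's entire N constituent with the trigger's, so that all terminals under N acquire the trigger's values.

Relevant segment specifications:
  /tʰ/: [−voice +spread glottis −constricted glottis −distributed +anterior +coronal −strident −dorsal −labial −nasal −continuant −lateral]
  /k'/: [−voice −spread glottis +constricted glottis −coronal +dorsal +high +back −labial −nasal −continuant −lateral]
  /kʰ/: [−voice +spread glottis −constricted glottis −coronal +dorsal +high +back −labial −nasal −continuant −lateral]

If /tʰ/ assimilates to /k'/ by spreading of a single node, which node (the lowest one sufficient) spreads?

Place

Feature comparison: [coronal], [anterior], [distributed], [strident], [dorsal], [high], [back] differ between /tʰ/ and [kʰ]; the remaining terminals match.
These terminals are all dominated by Place, and no proper subconstituent of Place covers them all; Place is their lowest common ancestor.
Spreading Place from /k'/ overwrites each of those terminals with /k'/'s values, yielding exactly [kʰ].
Since [spread glottis], [constricted glottis] are preserved even though /k'/ disagrees there, no node above Place spread.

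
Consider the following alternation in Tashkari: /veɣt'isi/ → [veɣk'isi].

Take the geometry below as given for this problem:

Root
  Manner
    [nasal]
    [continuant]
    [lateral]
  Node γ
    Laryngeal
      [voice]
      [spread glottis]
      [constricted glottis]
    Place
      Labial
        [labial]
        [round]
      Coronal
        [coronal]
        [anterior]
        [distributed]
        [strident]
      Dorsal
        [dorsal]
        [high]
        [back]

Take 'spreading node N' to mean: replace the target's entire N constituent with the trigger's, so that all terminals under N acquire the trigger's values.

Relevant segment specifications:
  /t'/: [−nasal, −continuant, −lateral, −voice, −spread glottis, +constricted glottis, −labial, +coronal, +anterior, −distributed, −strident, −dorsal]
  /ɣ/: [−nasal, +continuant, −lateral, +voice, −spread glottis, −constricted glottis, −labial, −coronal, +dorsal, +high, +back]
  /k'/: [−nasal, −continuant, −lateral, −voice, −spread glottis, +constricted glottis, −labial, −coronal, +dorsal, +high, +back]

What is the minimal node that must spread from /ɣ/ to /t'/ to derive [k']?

Feature comparison: [coronal], [anterior], [distributed], [strident], [dorsal], [high], [back] differ between /t'/ and [k']; the remaining terminals match.
Tracing each changed feature up the tree, the paths first meet at Place; any lower node misses at least one of them.
Spreading Place from /ɣ/ overwrites each of those terminals with /ɣ/'s values, yielding exactly [k'].
[constricted glottis], [voice] — on which /ɣ/ differs from /t'/ — are unchanged, so neither Node γ nor anything higher can have spread; the constituent is no larger than Place.

Place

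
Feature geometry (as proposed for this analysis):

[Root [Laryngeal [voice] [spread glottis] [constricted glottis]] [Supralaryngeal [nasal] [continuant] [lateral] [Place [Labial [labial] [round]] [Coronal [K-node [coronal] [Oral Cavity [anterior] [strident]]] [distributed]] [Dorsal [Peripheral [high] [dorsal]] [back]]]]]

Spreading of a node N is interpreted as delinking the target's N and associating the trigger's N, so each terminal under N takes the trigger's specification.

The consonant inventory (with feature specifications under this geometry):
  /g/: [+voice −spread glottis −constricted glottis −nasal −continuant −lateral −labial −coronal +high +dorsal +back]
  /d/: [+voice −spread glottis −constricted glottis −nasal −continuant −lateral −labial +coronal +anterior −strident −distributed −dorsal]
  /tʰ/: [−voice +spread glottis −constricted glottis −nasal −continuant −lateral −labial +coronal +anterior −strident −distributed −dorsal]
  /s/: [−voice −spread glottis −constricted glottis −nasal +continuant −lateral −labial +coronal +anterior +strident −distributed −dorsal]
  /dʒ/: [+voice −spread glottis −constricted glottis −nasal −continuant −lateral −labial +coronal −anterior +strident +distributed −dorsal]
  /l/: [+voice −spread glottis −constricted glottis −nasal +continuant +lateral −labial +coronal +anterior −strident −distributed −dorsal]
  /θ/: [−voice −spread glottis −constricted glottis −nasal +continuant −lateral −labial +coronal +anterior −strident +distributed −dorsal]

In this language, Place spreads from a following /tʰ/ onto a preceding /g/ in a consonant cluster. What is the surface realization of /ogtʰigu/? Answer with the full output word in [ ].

The Place node dominates the terminals [labial], [round], [coronal], [anterior], [strident], [distributed], [high], [dorsal], [back].
Spreading Place from /tʰ/ onto /g/ replaces those values with /tʰ/'s: [−labial], [+coronal], [+anterior], [−strident], [−distributed], [−dorsal]. Features outside Place ([voice], [spread glottis], [constricted glottis], …) stay as in /g/.
Among the inventory, only /d/ has exactly this specification, giving the surface form [odtʰigu].

[odtʰigu]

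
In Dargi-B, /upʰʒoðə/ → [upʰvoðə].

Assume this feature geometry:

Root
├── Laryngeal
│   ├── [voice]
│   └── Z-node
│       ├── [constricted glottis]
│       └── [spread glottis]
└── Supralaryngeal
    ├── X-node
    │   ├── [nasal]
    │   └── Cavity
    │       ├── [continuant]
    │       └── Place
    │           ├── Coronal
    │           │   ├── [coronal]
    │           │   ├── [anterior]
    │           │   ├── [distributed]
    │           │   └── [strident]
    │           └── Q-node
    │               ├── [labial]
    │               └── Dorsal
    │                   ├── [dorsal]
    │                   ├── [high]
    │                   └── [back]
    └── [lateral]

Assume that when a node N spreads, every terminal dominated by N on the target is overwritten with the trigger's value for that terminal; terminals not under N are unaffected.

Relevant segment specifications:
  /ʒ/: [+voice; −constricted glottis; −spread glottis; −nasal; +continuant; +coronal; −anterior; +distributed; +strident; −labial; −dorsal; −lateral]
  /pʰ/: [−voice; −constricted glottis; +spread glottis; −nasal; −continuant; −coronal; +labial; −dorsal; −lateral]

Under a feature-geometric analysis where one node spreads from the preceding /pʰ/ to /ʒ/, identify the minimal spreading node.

Comparing /ʒ/ with its surface form [v], the features that change are [labial], [coronal], [anterior], [distributed], [strident].
In this geometry the lowest node dominating all of them is Place: every daughter of Place dominates only a proper subset, so no lower node suffices.
Spreading Place from /pʰ/ overwrites each of those terminals with /pʰ/'s values, yielding exactly [v].
Had Cavity or a higher node spread, [continuant] would have taken /pʰ/'s value; it stays as in /ʒ/, confirming the spreading constituent is exactly Place.

Place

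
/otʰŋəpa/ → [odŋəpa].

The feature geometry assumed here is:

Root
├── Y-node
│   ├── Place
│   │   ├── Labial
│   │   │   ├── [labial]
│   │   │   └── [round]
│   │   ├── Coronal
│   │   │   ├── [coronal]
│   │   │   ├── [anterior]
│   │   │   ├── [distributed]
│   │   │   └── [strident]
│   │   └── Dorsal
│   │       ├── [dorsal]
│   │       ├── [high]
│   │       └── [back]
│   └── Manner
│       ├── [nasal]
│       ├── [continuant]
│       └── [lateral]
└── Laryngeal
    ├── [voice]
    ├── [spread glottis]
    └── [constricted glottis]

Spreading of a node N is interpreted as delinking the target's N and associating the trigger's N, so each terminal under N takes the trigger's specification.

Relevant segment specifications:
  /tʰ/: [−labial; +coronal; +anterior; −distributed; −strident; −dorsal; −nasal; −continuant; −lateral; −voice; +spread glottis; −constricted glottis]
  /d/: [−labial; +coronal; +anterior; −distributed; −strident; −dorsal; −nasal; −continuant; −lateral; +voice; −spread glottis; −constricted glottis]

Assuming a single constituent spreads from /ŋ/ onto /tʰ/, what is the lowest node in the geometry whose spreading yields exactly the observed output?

The alternation /tʰ/ → [d] changes [voice], [spread glottis] and nothing else.
These terminals are all dominated by Laryngeal, and no proper subconstituent of Laryngeal covers them all; Laryngeal is their lowest common ancestor.
Spreading Laryngeal from /ŋ/ overwrites each of those terminals with /ŋ/'s values, yielding exactly [d].
[coronal], [dorsal] — on which /ŋ/ differs from /tʰ/ — are unchanged, so Root cannot have spread; the constituent is no larger than Laryngeal.

Laryngeal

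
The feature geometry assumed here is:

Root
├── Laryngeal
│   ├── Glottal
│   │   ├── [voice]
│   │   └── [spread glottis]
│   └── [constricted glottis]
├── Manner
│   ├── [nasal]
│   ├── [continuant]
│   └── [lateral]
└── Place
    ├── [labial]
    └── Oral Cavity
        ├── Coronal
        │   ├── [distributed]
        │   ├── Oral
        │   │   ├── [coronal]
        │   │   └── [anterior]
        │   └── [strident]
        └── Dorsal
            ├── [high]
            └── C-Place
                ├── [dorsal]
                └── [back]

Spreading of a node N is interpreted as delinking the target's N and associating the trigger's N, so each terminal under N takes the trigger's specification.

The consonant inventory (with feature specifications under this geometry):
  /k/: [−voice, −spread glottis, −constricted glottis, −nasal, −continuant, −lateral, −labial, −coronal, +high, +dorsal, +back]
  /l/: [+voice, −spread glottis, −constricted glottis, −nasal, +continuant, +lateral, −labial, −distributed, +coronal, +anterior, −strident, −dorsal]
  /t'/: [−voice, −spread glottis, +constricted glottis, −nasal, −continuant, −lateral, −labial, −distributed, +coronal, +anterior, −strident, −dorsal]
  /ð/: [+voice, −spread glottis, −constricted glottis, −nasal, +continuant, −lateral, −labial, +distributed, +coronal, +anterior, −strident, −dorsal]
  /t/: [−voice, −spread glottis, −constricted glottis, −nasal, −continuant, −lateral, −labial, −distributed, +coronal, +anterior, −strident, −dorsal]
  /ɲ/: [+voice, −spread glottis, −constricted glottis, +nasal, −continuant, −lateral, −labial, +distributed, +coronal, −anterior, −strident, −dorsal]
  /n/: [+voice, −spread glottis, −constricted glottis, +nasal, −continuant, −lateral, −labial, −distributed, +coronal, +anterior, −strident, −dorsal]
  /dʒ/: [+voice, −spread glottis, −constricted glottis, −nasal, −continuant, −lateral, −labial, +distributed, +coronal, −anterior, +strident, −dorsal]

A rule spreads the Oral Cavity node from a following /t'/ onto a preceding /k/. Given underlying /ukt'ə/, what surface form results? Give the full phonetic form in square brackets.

Terminals under Oral Cavity in this geometry: [distributed], [coronal], [anterior], [strident], [high], [dorsal], [back].
The target acquires /t'/'s values for everything under Oral Cavity — [−distributed], [+coronal], [+anterior], [−strident], [−dorsal] — while keeping its own [voice], [spread glottis], [constricted glottis], ….
The resulting bundle matches /t/ in the inventory; substituting it for /k/ gives [utt'ə].

[utt'ə]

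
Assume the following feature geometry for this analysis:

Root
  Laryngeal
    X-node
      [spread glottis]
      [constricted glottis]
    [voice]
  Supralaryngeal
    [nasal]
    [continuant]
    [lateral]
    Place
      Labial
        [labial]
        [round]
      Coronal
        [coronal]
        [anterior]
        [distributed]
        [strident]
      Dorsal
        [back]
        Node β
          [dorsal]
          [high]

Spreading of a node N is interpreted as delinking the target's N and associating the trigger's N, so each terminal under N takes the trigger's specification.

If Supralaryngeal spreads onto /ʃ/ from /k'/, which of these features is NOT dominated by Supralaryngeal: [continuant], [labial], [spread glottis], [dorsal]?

[spread glottis]

Under this geometry, Supralaryngeal contains [nasal], [continuant], [lateral], [labial], [round], [coronal], [anterior], [distributed], [strident], [back], [dorsal], [high].
Of the listed options, [dorsal], [labial], [continuant] are among these and would be overwritten by spreading Supralaryngeal.
[spread glottis] is not within the Supralaryngeal subtree (it hangs from X-node), so /ʃ/'s [spread glottis] value survives.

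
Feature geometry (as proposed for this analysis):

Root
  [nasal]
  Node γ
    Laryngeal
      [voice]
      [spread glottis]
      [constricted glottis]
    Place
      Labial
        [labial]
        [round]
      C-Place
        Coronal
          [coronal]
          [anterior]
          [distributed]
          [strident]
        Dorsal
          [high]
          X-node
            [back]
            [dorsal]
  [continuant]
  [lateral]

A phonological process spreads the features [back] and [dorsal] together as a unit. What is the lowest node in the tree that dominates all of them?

X-node

[back] is immediately dominated by X-node.
[dorsal] is immediately dominated by X-node.
The lowest node appearing on every path is X-node; each proper daughter of X-node fails to dominate at least one of the listed features.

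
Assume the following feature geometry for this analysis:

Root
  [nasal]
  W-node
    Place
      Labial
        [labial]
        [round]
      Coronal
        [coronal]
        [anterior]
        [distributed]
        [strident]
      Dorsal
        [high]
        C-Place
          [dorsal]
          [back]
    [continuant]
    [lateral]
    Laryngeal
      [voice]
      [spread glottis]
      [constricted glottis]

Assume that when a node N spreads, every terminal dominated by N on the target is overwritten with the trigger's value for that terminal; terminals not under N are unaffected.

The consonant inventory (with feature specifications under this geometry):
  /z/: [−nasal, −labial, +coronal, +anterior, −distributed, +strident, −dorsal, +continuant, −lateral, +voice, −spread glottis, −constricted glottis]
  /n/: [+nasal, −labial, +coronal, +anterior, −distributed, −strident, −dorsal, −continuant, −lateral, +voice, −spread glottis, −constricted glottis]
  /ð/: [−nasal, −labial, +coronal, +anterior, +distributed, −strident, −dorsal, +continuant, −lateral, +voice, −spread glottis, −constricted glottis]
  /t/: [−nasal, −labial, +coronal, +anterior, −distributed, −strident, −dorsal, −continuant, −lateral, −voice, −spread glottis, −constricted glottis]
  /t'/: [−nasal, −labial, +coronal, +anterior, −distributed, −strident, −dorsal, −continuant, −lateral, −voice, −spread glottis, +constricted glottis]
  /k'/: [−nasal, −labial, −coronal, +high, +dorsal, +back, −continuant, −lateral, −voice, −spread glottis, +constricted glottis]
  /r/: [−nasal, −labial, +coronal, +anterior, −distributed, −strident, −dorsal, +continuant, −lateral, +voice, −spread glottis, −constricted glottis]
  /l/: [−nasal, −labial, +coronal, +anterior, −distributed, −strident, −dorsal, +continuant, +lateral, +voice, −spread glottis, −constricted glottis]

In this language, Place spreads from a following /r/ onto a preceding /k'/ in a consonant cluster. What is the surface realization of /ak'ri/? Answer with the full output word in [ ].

Place immediately or transitively dominates [labial], [round], [coronal], [anterior], [distributed], [strident], [high], [dorsal], [back].
Spreading Place from /r/ onto /k'/ replaces those values with /r/'s: [−labial], [+coronal], [+anterior], [−distributed], [−strident], [−dorsal]. Features outside Place ([nasal], [continuant], [lateral], …) stay as in /k'/.
This feature bundle is that of [t'], so /ak'ri/ surfaces as [at'ri].

[at'ri]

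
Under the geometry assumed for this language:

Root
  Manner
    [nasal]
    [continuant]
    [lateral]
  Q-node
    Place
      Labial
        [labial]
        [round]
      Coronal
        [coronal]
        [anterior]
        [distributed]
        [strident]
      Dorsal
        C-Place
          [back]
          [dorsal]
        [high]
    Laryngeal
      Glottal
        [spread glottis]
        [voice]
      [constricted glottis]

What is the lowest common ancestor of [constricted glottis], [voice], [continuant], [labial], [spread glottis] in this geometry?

[constricted glottis] lies under Laryngeal (below Q-node).
[voice]: Root > Q-node > Laryngeal > Glottal > [voice].
[continuant]: Root > Manner > [continuant].
[labial] lies under Labial (below Q-node).
[spread glottis] lies under Glottal (below Q-node).
These paths first converge at Root; no daughter of Root dominates all 5 features, so Root is the minimal constituent.

Root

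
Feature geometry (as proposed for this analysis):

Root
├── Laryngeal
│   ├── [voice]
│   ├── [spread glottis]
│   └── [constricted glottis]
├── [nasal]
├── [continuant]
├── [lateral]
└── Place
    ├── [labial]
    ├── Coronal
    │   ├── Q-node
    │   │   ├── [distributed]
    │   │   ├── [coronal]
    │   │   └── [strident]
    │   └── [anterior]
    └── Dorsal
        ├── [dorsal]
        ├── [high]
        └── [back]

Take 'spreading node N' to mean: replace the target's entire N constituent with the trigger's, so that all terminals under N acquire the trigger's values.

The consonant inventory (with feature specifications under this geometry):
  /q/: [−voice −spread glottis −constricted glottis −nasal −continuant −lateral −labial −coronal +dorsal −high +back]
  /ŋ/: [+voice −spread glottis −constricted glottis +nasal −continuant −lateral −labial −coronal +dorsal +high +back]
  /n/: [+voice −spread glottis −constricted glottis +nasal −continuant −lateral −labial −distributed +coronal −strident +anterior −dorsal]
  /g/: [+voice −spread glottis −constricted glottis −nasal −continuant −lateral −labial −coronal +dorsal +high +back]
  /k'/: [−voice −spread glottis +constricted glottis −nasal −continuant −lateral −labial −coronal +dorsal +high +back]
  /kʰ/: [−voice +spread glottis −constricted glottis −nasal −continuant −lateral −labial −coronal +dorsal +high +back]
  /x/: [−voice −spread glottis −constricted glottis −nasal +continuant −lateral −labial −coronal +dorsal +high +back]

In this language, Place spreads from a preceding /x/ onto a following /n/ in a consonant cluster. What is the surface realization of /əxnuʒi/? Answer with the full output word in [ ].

[əxŋuʒi]

The Place node dominates the terminals [labial], [distributed], [coronal], [strident], [anterior], [dorsal], [high], [back].
The target acquires /x/'s values for everything under Place — [−labial], [−coronal], [+dorsal], [+high], [+back] — while keeping its own [voice], [spread glottis], [constricted glottis], ….
The resulting bundle matches /ŋ/ in the inventory; substituting it for /n/ gives [əxŋuʒi].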